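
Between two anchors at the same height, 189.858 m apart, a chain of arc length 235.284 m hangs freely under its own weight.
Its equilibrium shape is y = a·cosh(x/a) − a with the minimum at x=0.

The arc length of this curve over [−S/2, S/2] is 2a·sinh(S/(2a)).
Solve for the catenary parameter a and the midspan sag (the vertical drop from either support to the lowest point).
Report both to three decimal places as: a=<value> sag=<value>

seed: a₀ = √(S³/(24(L−S))) = √(189.858³/(24·45.426)) = 79.229239
iter 1: u=1.198156  f(a)=+3.374e+00  f'(a)=-1.320e+00  a ← 79.229239 − (+3.374e+00/-1.320e+00) = 81.785581
iter 2: u=1.160706  f(a)=+1.702e-01  f'(a)=-1.190e+00  a ← 81.785581 − (+1.702e-01/-1.190e+00) = 81.928616
iter 3: u=1.158679  f(a)=+4.839e-04  f'(a)=-1.183e+00  a ← 81.928616 − (+4.839e-04/-1.183e+00) = 81.929025
iter 4: u=1.158674  f(a)=+3.936e-09  f'(a)=-1.183e+00  a ← 81.929025 − (+3.936e-09/-1.183e+00) = 81.929025
iter 5: u=1.158674  f(a)=+2.842e-14  f'(a)=-1.183e+00  a ← 81.929025 − (+2.842e-14/-1.183e+00) = 81.929025
converged: |Δa| < 1e-12 after 5 iterations
sag = a·(cosh(S/(2a)) − 1) = 81.929025·(cosh(1.158674) − 1) = 61.430681
T_max/T_min = cosh(S/(2a)) = 1.749804

a=81.929 sag=61.431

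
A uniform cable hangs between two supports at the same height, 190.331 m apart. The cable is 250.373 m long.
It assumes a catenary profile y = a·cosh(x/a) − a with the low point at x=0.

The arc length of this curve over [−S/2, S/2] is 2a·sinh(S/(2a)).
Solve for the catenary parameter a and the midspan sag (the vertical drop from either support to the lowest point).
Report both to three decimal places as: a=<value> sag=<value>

seed: a₀ = √(S³/(24(L−S))) = √(190.331³/(24·60.042)) = 69.172122
iter 1: u=1.375778  f(a)=+5.945e+00  f'(a)=-2.088e+00  a ← 69.172122 − (+5.945e+00/-2.088e+00) = 72.019967
iter 2: u=1.321377  f(a)=+3.869e-01  f'(a)=-1.824e+00  a ← 72.019967 − (+3.869e-01/-1.824e+00) = 72.232068
iter 3: u=1.317497  f(a)=+1.890e-03  f'(a)=-1.806e+00  a ← 72.232068 − (+1.890e-03/-1.806e+00) = 72.233115
iter 4: u=1.317477  f(a)=+4.562e-08  f'(a)=-1.806e+00  a ← 72.233115 − (+4.562e-08/-1.806e+00) = 72.233115
iter 5: u=1.317477  f(a)=-2.842e-14  f'(a)=-1.806e+00  a ← 72.233115 − (-2.842e-14/-1.806e+00) = 72.233115
converged: |Δa| < 1e-12 after 5 iterations
sag = a·(cosh(S/(2a)) − 1) = 72.233115·(cosh(1.317477) − 1) = 72.298137
T_max/T_min = cosh(S/(2a)) = 2.000900

a=72.233 sag=72.298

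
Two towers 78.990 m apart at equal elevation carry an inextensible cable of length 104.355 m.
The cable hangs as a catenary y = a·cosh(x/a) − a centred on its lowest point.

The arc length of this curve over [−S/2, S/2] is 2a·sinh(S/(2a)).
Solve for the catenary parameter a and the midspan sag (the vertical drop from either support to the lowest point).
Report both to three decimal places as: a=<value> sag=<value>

a=29.734 sag=30.321

seed: a₀ = √(S³/(24(L−S))) = √(78.990³/(24·25.365)) = 28.453462
iter 1: u=1.388056  f(a)=+2.559e+00  f'(a)=-2.151e+00  a ← 28.453462 − (+2.559e+00/-2.151e+00) = 29.643036
iter 2: u=1.332353  f(a)=+1.692e-01  f'(a)=-1.875e+00  a ← 29.643036 − (+1.692e-01/-1.875e+00) = 29.733281
iter 3: u=1.328310  f(a)=+8.559e-04  f'(a)=-1.856e+00  a ← 29.733281 − (+8.559e-04/-1.856e+00) = 29.733742
iter 4: u=1.328289  f(a)=+2.214e-08  f'(a)=-1.856e+00  a ← 29.733742 − (+2.214e-08/-1.856e+00) = 29.733742
iter 5: u=1.328289  f(a)=+2.842e-14  f'(a)=-1.856e+00  a ← 29.733742 − (+2.842e-14/-1.856e+00) = 29.733742
converged: |Δa| < 1e-12 after 5 iterations
sag = a·(cosh(S/(2a)) − 1) = 29.733742·(cosh(1.328289) − 1) = 30.321124
T_max/T_min = cosh(S/(2a)) = 2.019755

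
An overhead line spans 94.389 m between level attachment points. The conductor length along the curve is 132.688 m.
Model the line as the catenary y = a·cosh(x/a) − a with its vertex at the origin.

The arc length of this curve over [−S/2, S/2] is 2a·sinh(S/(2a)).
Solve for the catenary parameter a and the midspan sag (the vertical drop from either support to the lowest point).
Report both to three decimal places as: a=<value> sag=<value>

seed: a₀ = √(S³/(24(L−S))) = √(94.389³/(24·38.299)) = 30.247030
iter 1: u=1.560302  f(a)=+4.942e+00  f'(a)=-3.205e+00  a ← 30.247030 − (+4.942e+00/-3.205e+00) = 31.788858
iter 2: u=1.484624  f(a)=+4.030e-01  f'(a)=-2.702e+00  a ← 31.788858 − (+4.030e-01/-2.702e+00) = 31.938013
iter 3: u=1.477691  f(a)=+3.206e-03  f'(a)=-2.659e+00  a ← 31.938013 − (+3.206e-03/-2.659e+00) = 31.939218
iter 4: u=1.477635  f(a)=+2.064e-07  f'(a)=-2.659e+00  a ← 31.939218 − (+2.064e-07/-2.659e+00) = 31.939218
iter 5: u=1.477635  f(a)=+0.000e+00  f'(a)=-2.659e+00  a ← 31.939218 − (+0.000e+00/-2.659e+00) = 31.939218
converged: |Δa| < 1e-12 after 5 iterations
sag = a·(cosh(S/(2a)) − 1) = 31.939218·(cosh(1.477635) − 1) = 41.692568
T_max/T_min = cosh(S/(2a)) = 2.305372

a=31.939 sag=41.693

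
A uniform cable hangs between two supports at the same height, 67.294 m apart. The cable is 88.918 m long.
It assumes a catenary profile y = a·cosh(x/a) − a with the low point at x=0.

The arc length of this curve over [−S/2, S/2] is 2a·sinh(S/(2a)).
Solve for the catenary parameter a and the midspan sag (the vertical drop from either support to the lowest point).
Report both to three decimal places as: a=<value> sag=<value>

seed: a₀ = √(S³/(24(L−S))) = √(67.294³/(24·21.624)) = 24.232090
iter 1: u=1.388531  f(a)=+2.183e+00  f'(a)=-2.153e+00  a ← 24.232090 − (+2.183e+00/-2.153e+00) = 25.245777
iter 2: u=1.332777  f(a)=+1.444e-01  f'(a)=-1.877e+00  a ← 25.245777 − (+1.444e-01/-1.877e+00) = 25.322732
iter 3: u=1.328727  f(a)=+7.316e-04  f'(a)=-1.858e+00  a ← 25.322732 − (+7.316e-04/-1.858e+00) = 25.323126
iter 4: u=1.328706  f(a)=+1.898e-08  f'(a)=-1.858e+00  a ← 25.323126 − (+1.898e-08/-1.858e+00) = 25.323126
iter 5: u=1.328706  f(a)=+1.421e-14  f'(a)=-1.858e+00  a ← 25.323126 − (+1.421e-14/-1.858e+00) = 25.323126
converged: |Δa| < 1e-12 after 5 iterations
sag = a·(cosh(S/(2a)) − 1) = 25.323126·(cosh(1.328706) − 1) = 25.841934
T_max/T_min = cosh(S/(2a)) = 2.020488

a=25.323 sag=25.842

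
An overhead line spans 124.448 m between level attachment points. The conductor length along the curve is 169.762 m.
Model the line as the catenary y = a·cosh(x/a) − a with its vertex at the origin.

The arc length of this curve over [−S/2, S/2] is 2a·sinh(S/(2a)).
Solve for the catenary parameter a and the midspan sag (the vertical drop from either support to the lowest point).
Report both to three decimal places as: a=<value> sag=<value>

a=44.228 sag=51.485

seed: a₀ = √(S³/(24(L−S))) = √(124.448³/(24·45.314)) = 42.097864
iter 1: u=1.478080  f(a)=+5.215e+00  f'(a)=-2.661e+00  a ← 42.097864 − (+5.215e+00/-2.661e+00) = 44.057544
iter 2: u=1.412335  f(a)=+3.863e-01  f'(a)=-2.280e+00  a ← 44.057544 − (+3.863e-01/-2.280e+00) = 44.226933
iter 3: u=1.406926  f(a)=+2.494e-03  f'(a)=-2.251e+00  a ← 44.226933 − (+2.494e-03/-2.251e+00) = 44.228041
iter 4: u=1.406890  f(a)=+1.054e-07  f'(a)=-2.251e+00  a ← 44.228041 − (+1.054e-07/-2.251e+00) = 44.228041
iter 5: u=1.406890  f(a)=+0.000e+00  f'(a)=-2.251e+00  a ← 44.228041 − (+0.000e+00/-2.251e+00) = 44.228041
converged: |Δa| < 1e-12 after 5 iterations
sag = a·(cosh(S/(2a)) − 1) = 44.228041·(cosh(1.406890) − 1) = 51.484569
T_max/T_min = cosh(S/(2a)) = 2.164071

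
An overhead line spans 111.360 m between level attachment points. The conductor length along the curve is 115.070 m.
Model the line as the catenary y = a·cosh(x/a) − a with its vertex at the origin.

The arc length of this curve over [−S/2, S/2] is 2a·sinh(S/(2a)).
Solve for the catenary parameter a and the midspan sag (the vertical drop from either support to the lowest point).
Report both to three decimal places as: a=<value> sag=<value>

a=125.155 sag=12.591

seed: a₀ = √(S³/(24(L−S))) = √(111.360³/(24·3.710)) = 124.537820
iter 1: u=0.447093  f(a)=+3.726e-02  f'(a)=-6.078e-02  a ← 124.537820 − (+3.726e-02/-6.078e-02) = 125.150803
iter 2: u=0.444903  f(a)=+2.769e-04  f'(a)=-5.988e-02  a ← 125.150803 − (+2.769e-04/-5.988e-02) = 125.155426
iter 3: u=0.444887  f(a)=+1.554e-08  f'(a)=-5.987e-02  a ← 125.155426 − (+1.554e-08/-5.987e-02) = 125.155427
iter 4: u=0.444887  f(a)=-1.421e-14  f'(a)=-5.987e-02  a ← 125.155427 − (-1.421e-14/-5.987e-02) = 125.155427
converged: |Δa| < 1e-12 after 4 iterations
sag = a·(cosh(S/(2a)) − 1) = 125.155427·(cosh(0.444887) − 1) = 12.591287
T_max/T_min = cosh(S/(2a)) = 1.100605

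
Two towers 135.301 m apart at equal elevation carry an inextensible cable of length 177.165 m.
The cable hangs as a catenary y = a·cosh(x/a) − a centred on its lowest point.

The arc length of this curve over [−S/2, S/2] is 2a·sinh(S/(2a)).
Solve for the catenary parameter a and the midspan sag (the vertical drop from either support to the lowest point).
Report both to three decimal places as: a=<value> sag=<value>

seed: a₀ = √(S³/(24(L−S))) = √(135.301³/(24·41.864)) = 49.650717
iter 1: u=1.362528  f(a)=+4.062e+00  f'(a)=-2.021e+00  a ← 49.650717 − (+4.062e+00/-2.021e+00) = 51.660851
iter 2: u=1.309512  f(a)=+2.597e-01  f'(a)=-1.770e+00  a ← 51.660851 − (+2.597e-01/-1.770e+00) = 51.807586
iter 3: u=1.305803  f(a)=+1.222e-03  f'(a)=-1.753e+00  a ← 51.807586 − (+1.222e-03/-1.753e+00) = 51.808283
iter 4: u=1.305785  f(a)=+2.734e-08  f'(a)=-1.753e+00  a ← 51.808283 − (+2.734e-08/-1.753e+00) = 51.808283
iter 5: u=1.305785  f(a)=-2.842e-14  f'(a)=-1.753e+00  a ← 51.808283 − (-2.842e-14/-1.753e+00) = 51.808283
converged: |Δa| < 1e-12 after 5 iterations
sag = a·(cosh(S/(2a)) − 1) = 51.808283·(cosh(1.305785) − 1) = 50.812171
T_max/T_min = cosh(S/(2a)) = 1.980773

a=51.808 sag=50.812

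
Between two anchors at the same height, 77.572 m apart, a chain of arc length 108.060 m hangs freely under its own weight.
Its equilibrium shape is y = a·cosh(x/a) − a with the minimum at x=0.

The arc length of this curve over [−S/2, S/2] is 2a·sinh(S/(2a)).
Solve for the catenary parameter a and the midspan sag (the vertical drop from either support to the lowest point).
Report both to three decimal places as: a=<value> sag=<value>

seed: a₀ = √(S³/(24(L−S))) = √(77.572³/(24·30.488)) = 25.257327
iter 1: u=1.535634  f(a)=+3.803e+00  f'(a)=-3.034e+00  a ← 25.257327 − (+3.803e+00/-3.034e+00) = 26.511082
iter 2: u=1.463011  f(a)=+3.015e-01  f'(a)=-2.570e+00  a ← 26.511082 − (+3.015e-01/-2.570e+00) = 26.628413
iter 3: u=1.456564  f(a)=+2.256e-03  f'(a)=-2.532e+00  a ← 26.628413 − (+2.256e-03/-2.532e+00) = 26.629304
iter 4: u=1.456516  f(a)=+1.284e-07  f'(a)=-2.531e+00  a ← 26.629304 − (+1.284e-07/-2.531e+00) = 26.629305
iter 5: u=1.456516  f(a)=+4.263e-14  f'(a)=-2.531e+00  a ← 26.629305 − (+4.263e-14/-2.531e+00) = 26.629305
converged: |Δa| < 1e-12 after 5 iterations
sag = a·(cosh(S/(2a)) − 1) = 26.629305·(cosh(1.456516) − 1) = 33.606571
T_max/T_min = cosh(S/(2a)) = 2.262015

a=26.629 sag=33.607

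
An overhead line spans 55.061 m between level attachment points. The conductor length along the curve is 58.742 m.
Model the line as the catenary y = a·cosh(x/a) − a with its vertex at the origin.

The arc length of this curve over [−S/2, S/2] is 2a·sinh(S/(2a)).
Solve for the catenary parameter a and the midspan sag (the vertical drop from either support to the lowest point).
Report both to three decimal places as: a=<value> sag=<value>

a=43.898 sag=8.919

seed: a₀ = √(S³/(24(L−S))) = √(55.061³/(24·3.681)) = 43.468796
iter 1: u=0.633339  f(a)=+7.453e-02  f'(a)=-1.763e-01  a ← 43.468796 − (+7.453e-02/-1.763e-01) = 43.891679
iter 2: u=0.627237  f(a)=+1.102e-03  f'(a)=-1.711e-01  a ← 43.891679 − (+1.102e-03/-1.711e-01) = 43.898118
iter 3: u=0.627145  f(a)=+2.487e-07  f'(a)=-1.710e-01  a ← 43.898118 − (+2.487e-07/-1.710e-01) = 43.898120
iter 4: u=0.627145  f(a)=+7.105e-15  f'(a)=-1.710e-01  a ← 43.898120 − (+7.105e-15/-1.710e-01) = 43.898120
converged: |Δa| < 1e-12 after 4 iterations
sag = a·(cosh(S/(2a)) − 1) = 43.898120·(cosh(0.627145) − 1) = 8.919496
T_max/T_min = cosh(S/(2a)) = 1.203186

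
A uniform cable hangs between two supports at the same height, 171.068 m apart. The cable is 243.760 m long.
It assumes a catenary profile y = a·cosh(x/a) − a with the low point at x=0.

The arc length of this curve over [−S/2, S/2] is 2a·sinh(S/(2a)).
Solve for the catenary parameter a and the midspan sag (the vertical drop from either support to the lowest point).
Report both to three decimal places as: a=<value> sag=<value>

a=56.695 sag=77.726

seed: a₀ = √(S³/(24(L−S))) = √(171.068³/(24·72.692)) = 53.567853
iter 1: u=1.596741  f(a)=+9.850e+00  f'(a)=-3.472e+00  a ← 53.567853 − (+9.850e+00/-3.472e+00) = 56.404690
iter 2: u=1.516434  f(a)=+8.365e-01  f'(a)=-2.905e+00  a ← 56.404690 − (+8.365e-01/-2.905e+00) = 56.692634
iter 3: u=1.508732  f(a)=+7.271e-03  f'(a)=-2.855e+00  a ← 56.692634 − (+7.271e-03/-2.855e+00) = 56.695181
iter 4: u=1.508664  f(a)=+5.599e-07  f'(a)=-2.854e+00  a ← 56.695181 − (+5.599e-07/-2.854e+00) = 56.695181
iter 5: u=1.508664  f(a)=-8.527e-14  f'(a)=-2.854e+00  a ← 56.695181 − (-8.527e-14/-2.854e+00) = 56.695181
converged: |Δa| < 1e-12 after 5 iterations
sag = a·(cosh(S/(2a)) − 1) = 56.695181·(cosh(1.508664) − 1) = 77.726089
T_max/T_min = cosh(S/(2a)) = 2.370947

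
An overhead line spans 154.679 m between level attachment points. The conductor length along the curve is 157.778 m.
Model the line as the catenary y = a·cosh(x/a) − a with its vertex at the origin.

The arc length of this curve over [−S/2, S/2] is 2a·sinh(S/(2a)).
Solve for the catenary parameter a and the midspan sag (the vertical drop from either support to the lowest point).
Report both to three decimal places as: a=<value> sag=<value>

a=223.732 sag=13.501

seed: a₀ = √(S³/(24(L−S))) = √(154.679³/(24·3.099)) = 223.064585
iter 1: u=0.346713  f(a)=+1.868e-02  f'(a)=-2.812e-02  a ← 223.064585 − (+1.868e-02/-2.812e-02) = 223.728853
iter 2: u=0.345684  f(a)=+8.377e-05  f'(a)=-2.787e-02  a ← 223.728853 − (+8.377e-05/-2.787e-02) = 223.731859
iter 3: u=0.345679  f(a)=+1.702e-09  f'(a)=-2.787e-02  a ← 223.731859 − (+1.702e-09/-2.787e-02) = 223.731859
iter 4: u=0.345679  f(a)=+0.000e+00  f'(a)=-2.787e-02  a ← 223.731859 − (+0.000e+00/-2.787e-02) = 223.731859
converged: |Δa| < 1e-12 after 4 iterations
sag = a·(cosh(S/(2a)) − 1) = 223.731859·(cosh(0.345679) − 1) = 13.500978
T_max/T_min = cosh(S/(2a)) = 1.060344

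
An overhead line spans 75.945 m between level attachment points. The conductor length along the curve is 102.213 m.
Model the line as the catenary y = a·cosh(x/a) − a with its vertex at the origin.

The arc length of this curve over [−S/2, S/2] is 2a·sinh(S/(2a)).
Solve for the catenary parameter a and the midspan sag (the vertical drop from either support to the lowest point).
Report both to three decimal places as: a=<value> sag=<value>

seed: a₀ = √(S³/(24(L−S))) = √(75.945³/(24·26.268)) = 26.359044
iter 1: u=1.440587  f(a)=+2.864e+00  f'(a)=-2.439e+00  a ← 26.359044 − (+2.864e+00/-2.439e+00) = 27.533631
iter 2: u=1.379132  f(a)=+2.026e-01  f'(a)=-2.105e+00  a ← 27.533631 − (+2.026e-01/-2.105e+00) = 27.629881
iter 3: u=1.374327  f(a)=+1.184e-03  f'(a)=-2.080e+00  a ← 27.629881 − (+1.184e-03/-2.080e+00) = 27.630450
iter 4: u=1.374299  f(a)=+4.095e-08  f'(a)=-2.080e+00  a ← 27.630450 − (+4.095e-08/-2.080e+00) = 27.630450
iter 5: u=1.374299  f(a)=+0.000e+00  f'(a)=-2.080e+00  a ← 27.630450 − (+0.000e+00/-2.080e+00) = 27.630450
converged: |Δa| < 1e-12 after 5 iterations
sag = a·(cosh(S/(2a)) − 1) = 27.630450·(cosh(1.374299) − 1) = 30.467021
T_max/T_min = cosh(S/(2a)) = 2.102661

a=27.630 sag=30.467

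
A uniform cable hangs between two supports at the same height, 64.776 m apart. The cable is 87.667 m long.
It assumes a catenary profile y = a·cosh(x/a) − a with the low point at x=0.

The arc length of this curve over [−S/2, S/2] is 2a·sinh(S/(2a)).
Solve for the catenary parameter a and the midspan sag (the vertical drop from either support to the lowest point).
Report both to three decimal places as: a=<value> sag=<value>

a=23.337 sag=26.322

seed: a₀ = √(S³/(24(L−S))) = √(64.776³/(24·22.891)) = 22.242479
iter 1: u=1.456133  f(a)=+2.553e+00  f'(a)=-2.529e+00  a ← 22.242479 − (+2.553e+00/-2.529e+00) = 23.251924
iter 2: u=1.392917  f(a)=+1.841e-01  f'(a)=-2.176e+00  a ← 23.251924 − (+1.841e-01/-2.176e+00) = 23.336507
iter 3: u=1.387868  f(a)=+1.122e-03  f'(a)=-2.150e+00  a ← 23.336507 − (+1.122e-03/-2.150e+00) = 23.337028
iter 4: u=1.387837  f(a)=+4.219e-08  f'(a)=-2.150e+00  a ← 23.337028 − (+4.219e-08/-2.150e+00) = 23.337028
iter 5: u=1.387837  f(a)=+0.000e+00  f'(a)=-2.150e+00  a ← 23.337028 − (+0.000e+00/-2.150e+00) = 23.337028
converged: |Δa| < 1e-12 after 5 iterations
sag = a·(cosh(S/(2a)) − 1) = 23.337028·(cosh(1.387837) − 1) = 26.321733
T_max/T_min = cosh(S/(2a)) = 2.127896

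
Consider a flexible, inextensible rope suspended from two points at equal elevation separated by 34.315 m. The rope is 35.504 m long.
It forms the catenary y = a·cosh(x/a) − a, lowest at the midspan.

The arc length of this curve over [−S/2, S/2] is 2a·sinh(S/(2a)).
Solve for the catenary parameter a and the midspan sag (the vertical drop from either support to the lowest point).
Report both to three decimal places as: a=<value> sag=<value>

a=37.824 sag=3.959

seed: a₀ = √(S³/(24(L−S))) = √(34.315³/(24·1.189)) = 37.629587
iter 1: u=0.455958  f(a)=+1.242e-02  f'(a)=-6.452e-02  a ← 37.629587 − (+1.242e-02/-6.452e-02) = 37.822103
iter 2: u=0.453637  f(a)=+9.597e-05  f'(a)=-6.353e-02  a ← 37.822103 − (+9.597e-05/-6.353e-02) = 37.823614
iter 3: u=0.453619  f(a)=+5.828e-09  f'(a)=-6.352e-02  a ← 37.823614 − (+5.828e-09/-6.352e-02) = 37.823614
iter 4: u=0.453619  f(a)=+0.000e+00  f'(a)=-6.352e-02  a ← 37.823614 − (+0.000e+00/-6.352e-02) = 37.823614
converged: |Δa| < 1e-12 after 4 iterations
sag = a·(cosh(S/(2a)) − 1) = 37.823614·(cosh(0.453619) − 1) = 3.958670
T_max/T_min = cosh(S/(2a)) = 1.104661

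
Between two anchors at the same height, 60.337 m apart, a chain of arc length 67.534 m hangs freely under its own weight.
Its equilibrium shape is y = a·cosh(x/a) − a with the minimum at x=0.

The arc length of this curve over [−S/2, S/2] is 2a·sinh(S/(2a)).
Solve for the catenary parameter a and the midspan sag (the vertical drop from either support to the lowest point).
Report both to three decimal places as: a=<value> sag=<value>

seed: a₀ = √(S³/(24(L−S))) = √(60.337³/(24·7.197)) = 35.661056
iter 1: u=0.845979  f(a)=+2.620e-01  f'(a)=-4.333e-01  a ← 35.661056 − (+2.620e-01/-4.333e-01) = 36.265691
iter 2: u=0.831874  f(a)=+6.811e-03  f'(a)=-4.110e-01  a ← 36.265691 − (+6.811e-03/-4.110e-01) = 36.282264
iter 3: u=0.831494  f(a)=+4.877e-06  f'(a)=-4.104e-01  a ← 36.282264 − (+4.877e-06/-4.104e-01) = 36.282275
iter 4: u=0.831494  f(a)=+2.501e-12  f'(a)=-4.104e-01  a ← 36.282275 − (+2.501e-12/-4.104e-01) = 36.282275
converged: |Δa| < 1e-12 after 4 iterations
sag = a·(cosh(S/(2a)) − 1) = 36.282275·(cosh(0.831494) − 1) = 13.281964
T_max/T_min = cosh(S/(2a)) = 1.366073

a=36.282 sag=13.282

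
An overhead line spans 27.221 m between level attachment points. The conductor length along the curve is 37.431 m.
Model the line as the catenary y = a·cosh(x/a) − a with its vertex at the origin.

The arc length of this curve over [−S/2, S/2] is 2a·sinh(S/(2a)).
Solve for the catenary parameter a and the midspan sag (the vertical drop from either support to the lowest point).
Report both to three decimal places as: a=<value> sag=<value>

seed: a₀ = √(S³/(24(L−S))) = √(27.221³/(24·10.210)) = 9.072722
iter 1: u=1.500156  f(a)=+1.212e+00  f'(a)=-2.800e+00  a ← 9.072722 − (+1.212e+00/-2.800e+00) = 9.505769
iter 2: u=1.431815  f(a)=+9.221e-02  f'(a)=-2.389e+00  a ← 9.505769 − (+9.221e-02/-2.389e+00) = 9.544372
iter 3: u=1.426024  f(a)=+6.304e-04  f'(a)=-2.356e+00  a ← 9.544372 − (+6.304e-04/-2.356e+00) = 9.544640
iter 4: u=1.425984  f(a)=+2.991e-08  f'(a)=-2.356e+00  a ← 9.544640 − (+2.991e-08/-2.356e+00) = 9.544640
iter 5: u=1.425984  f(a)=+7.105e-15  f'(a)=-2.356e+00  a ← 9.544640 − (+7.105e-15/-2.356e+00) = 9.544640
converged: |Δa| < 1e-12 after 5 iterations
sag = a·(cosh(S/(2a)) − 1) = 9.544640·(cosh(1.425984) − 1) = 11.464170
T_max/T_min = cosh(S/(2a)) = 2.201111

a=9.545 sag=11.464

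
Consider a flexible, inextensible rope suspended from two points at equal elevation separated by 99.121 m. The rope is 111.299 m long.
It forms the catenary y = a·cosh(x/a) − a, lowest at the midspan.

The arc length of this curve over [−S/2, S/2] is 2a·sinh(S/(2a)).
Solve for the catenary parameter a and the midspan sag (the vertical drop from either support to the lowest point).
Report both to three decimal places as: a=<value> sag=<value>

a=58.759 sag=22.170

seed: a₀ = √(S³/(24(L−S))) = √(99.121³/(24·12.178)) = 57.723799
iter 1: u=0.858580  f(a)=+4.568e-01  f'(a)=-4.539e-01  a ← 57.723799 − (+4.568e-01/-4.539e-01) = 58.730280
iter 2: u=0.843866  f(a)=+1.222e-02  f'(a)=-4.299e-01  a ← 58.730280 − (+1.222e-02/-4.299e-01) = 58.758710
iter 3: u=0.843458  f(a)=+9.281e-06  f'(a)=-4.292e-01  a ← 58.758710 − (+9.281e-06/-4.292e-01) = 58.758732
iter 4: u=0.843458  f(a)=+5.343e-12  f'(a)=-4.292e-01  a ← 58.758732 − (+5.343e-12/-4.292e-01) = 58.758732
converged: |Δa| < 1e-12 after 4 iterations
sag = a·(cosh(S/(2a)) − 1) = 58.758732·(cosh(0.843458) − 1) = 22.169974
T_max/T_min = cosh(S/(2a)) = 1.377305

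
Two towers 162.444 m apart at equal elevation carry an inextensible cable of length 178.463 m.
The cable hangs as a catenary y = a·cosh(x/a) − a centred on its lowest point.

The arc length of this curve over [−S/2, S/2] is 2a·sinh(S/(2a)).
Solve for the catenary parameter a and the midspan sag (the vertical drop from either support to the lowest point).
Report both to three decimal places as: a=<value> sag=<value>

a=107.120 sag=32.297

seed: a₀ = √(S³/(24(L−S))) = √(162.444³/(24·16.019)) = 105.592286
iter 1: u=0.769204  f(a)=+4.806e-01  f'(a)=-3.217e-01  a ← 105.592286 − (+4.806e-01/-3.217e-01) = 107.086104
iter 2: u=0.758474  f(a)=+1.039e-02  f'(a)=-3.080e-01  a ← 107.086104 − (+1.039e-02/-3.080e-01) = 107.119839
iter 3: u=0.758235  f(a)=+5.092e-06  f'(a)=-3.077e-01  a ← 107.119839 − (+5.092e-06/-3.077e-01) = 107.119856
iter 4: u=0.758235  f(a)=+1.222e-12  f'(a)=-3.077e-01  a ← 107.119856 − (+1.222e-12/-3.077e-01) = 107.119856
converged: |Δa| < 1e-12 after 4 iterations
sag = a·(cosh(S/(2a)) − 1) = 107.119856·(cosh(0.758235) − 1) = 32.296514
T_max/T_min = cosh(S/(2a)) = 1.301499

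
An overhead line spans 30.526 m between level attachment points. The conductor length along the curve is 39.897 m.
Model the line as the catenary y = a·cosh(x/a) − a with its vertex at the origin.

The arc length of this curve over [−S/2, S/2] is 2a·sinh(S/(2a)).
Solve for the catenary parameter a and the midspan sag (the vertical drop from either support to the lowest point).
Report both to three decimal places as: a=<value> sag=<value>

a=11.731 sag=11.411

seed: a₀ = √(S³/(24(L−S))) = √(30.526³/(24·9.371)) = 11.246212
iter 1: u=1.357168  f(a)=+9.019e-01  f'(a)=-1.994e+00  a ← 11.246212 − (+9.019e-01/-1.994e+00) = 11.698414
iter 2: u=1.304707  f(a)=+5.725e-02  f'(a)=-1.748e+00  a ← 11.698414 − (+5.725e-02/-1.748e+00) = 11.731155
iter 3: u=1.301065  f(a)=+2.653e-04  f'(a)=-1.732e+00  a ← 11.731155 − (+2.653e-04/-1.732e+00) = 11.731308
iter 4: u=1.301048  f(a)=+5.753e-09  f'(a)=-1.732e+00  a ← 11.731308 − (+5.753e-09/-1.732e+00) = 11.731308
iter 5: u=1.301048  f(a)=+7.105e-15  f'(a)=-1.732e+00  a ← 11.731308 − (+7.105e-15/-1.732e+00) = 11.731308
converged: |Δa| < 1e-12 after 5 iterations
sag = a·(cosh(S/(2a)) − 1) = 11.731308·(cosh(1.301048) − 1) = 11.410996
T_max/T_min = cosh(S/(2a)) = 1.972696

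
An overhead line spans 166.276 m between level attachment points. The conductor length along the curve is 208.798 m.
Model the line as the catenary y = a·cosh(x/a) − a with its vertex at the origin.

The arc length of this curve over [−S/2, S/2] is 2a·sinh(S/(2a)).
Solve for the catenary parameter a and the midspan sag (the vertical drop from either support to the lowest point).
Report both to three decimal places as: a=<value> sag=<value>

seed: a₀ = √(S³/(24(L−S))) = √(166.276³/(24·42.522)) = 67.116900
iter 1: u=1.238704  f(a)=+3.384e+00  f'(a)=-1.472e+00  a ← 67.116900 − (+3.384e+00/-1.472e+00) = 69.415065
iter 2: u=1.197694  f(a)=+1.816e-01  f'(a)=-1.318e+00  a ← 69.415065 − (+1.816e-01/-1.318e+00) = 69.552802
iter 3: u=1.195322  f(a)=+5.884e-04  f'(a)=-1.310e+00  a ← 69.552802 − (+5.884e-04/-1.310e+00) = 69.553251
iter 4: u=1.195314  f(a)=+6.223e-09  f'(a)=-1.310e+00  a ← 69.553251 − (+6.223e-09/-1.310e+00) = 69.553251
iter 5: u=1.195314  f(a)=-5.684e-14  f'(a)=-1.310e+00  a ← 69.553251 − (-5.684e-14/-1.310e+00) = 69.553251
converged: |Δa| < 1e-12 after 5 iterations
sag = a·(cosh(S/(2a)) − 1) = 69.553251·(cosh(1.195314) − 1) = 55.893175
T_max/T_min = cosh(S/(2a)) = 1.803603

a=69.553 sag=55.893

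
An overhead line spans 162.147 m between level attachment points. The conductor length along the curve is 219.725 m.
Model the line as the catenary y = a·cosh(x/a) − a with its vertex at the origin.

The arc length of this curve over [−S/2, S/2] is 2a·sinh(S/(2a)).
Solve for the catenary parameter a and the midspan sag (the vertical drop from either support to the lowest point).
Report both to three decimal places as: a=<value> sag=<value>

a=58.289 sag=66.079

seed: a₀ = √(S³/(24(L−S))) = √(162.147³/(24·57.578)) = 55.543017
iter 1: u=1.459652  f(a)=+6.454e+00  f'(a)=-2.550e+00  a ← 55.543017 − (+6.454e+00/-2.550e+00) = 58.074133
iter 2: u=1.396035  f(a)=+4.674e-01  f'(a)=-2.193e+00  a ← 58.074133 − (+4.674e-01/-2.193e+00) = 58.287285
iter 3: u=1.390929  f(a)=+2.874e-03  f'(a)=-2.166e+00  a ← 58.287285 − (+2.874e-03/-2.166e+00) = 58.288612
iter 4: u=1.390898  f(a)=+1.102e-07  f'(a)=-2.166e+00  a ← 58.288612 − (+1.102e-07/-2.166e+00) = 58.288612
iter 5: u=1.390898  f(a)=+2.842e-14  f'(a)=-2.166e+00  a ← 58.288612 − (+2.842e-14/-2.166e+00) = 58.288612
converged: |Δa| < 1e-12 after 5 iterations
sag = a·(cosh(S/(2a)) − 1) = 58.288612·(cosh(1.390898) − 1) = 66.079114
T_max/T_min = cosh(S/(2a)) = 2.133654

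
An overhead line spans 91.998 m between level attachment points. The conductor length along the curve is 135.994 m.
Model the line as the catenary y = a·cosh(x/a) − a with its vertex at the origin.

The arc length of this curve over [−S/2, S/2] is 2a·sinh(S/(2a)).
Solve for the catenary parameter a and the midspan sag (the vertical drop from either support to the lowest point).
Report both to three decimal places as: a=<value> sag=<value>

seed: a₀ = √(S³/(24(L−S))) = √(91.998³/(24·43.996)) = 27.155347
iter 1: u=1.693921  f(a)=+6.761e+00  f'(a)=-4.271e+00  a ← 27.155347 − (+6.761e+00/-4.271e+00) = 28.738475
iter 2: u=1.600607  f(a)=+6.363e-01  f'(a)=-3.501e+00  a ← 28.738475 − (+6.363e-01/-3.501e+00) = 28.920212
iter 3: u=1.590549  f(a)=+6.930e-03  f'(a)=-3.425e+00  a ← 28.920212 − (+6.930e-03/-3.425e+00) = 28.922235
iter 4: u=1.590437  f(a)=+8.417e-07  f'(a)=-3.425e+00  a ← 28.922235 − (+8.417e-07/-3.425e+00) = 28.922235
iter 5: u=1.590437  f(a)=+2.842e-14  f'(a)=-3.425e+00  a ← 28.922235 − (+2.842e-14/-3.425e+00) = 28.922235
converged: |Δa| < 1e-12 after 5 iterations
sag = a·(cosh(S/(2a)) − 1) = 28.922235·(cosh(1.590437) − 1) = 44.970171
T_max/T_min = cosh(S/(2a)) = 2.554865

a=28.922 sag=44.970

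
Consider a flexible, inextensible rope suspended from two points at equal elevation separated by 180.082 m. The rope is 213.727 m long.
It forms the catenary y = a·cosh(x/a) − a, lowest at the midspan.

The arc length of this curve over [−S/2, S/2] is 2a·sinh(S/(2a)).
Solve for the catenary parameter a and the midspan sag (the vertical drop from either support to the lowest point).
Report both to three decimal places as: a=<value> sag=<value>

a=87.331 sag=50.678

seed: a₀ = √(S³/(24(L−S))) = √(180.082³/(24·33.645)) = 85.043196
iter 1: u=1.058768  f(a)=+1.937e+00  f'(a)=-8.836e-01  a ← 85.043196 − (+1.937e+00/-8.836e-01) = 87.235338
iter 2: u=1.032162  f(a)=+7.742e-02  f'(a)=-8.142e-01  a ← 87.235338 − (+7.742e-02/-8.142e-01) = 87.330423
iter 3: u=1.031038  f(a)=+1.351e-04  f'(a)=-8.114e-01  a ← 87.330423 − (+1.351e-04/-8.114e-01) = 87.330589
iter 4: u=1.031036  f(a)=+4.130e-10  f'(a)=-8.114e-01  a ← 87.330589 − (+4.130e-10/-8.114e-01) = 87.330589
iter 5: u=1.031036  f(a)=-5.684e-14  f'(a)=-8.114e-01  a ← 87.330589 − (-5.684e-14/-8.114e-01) = 87.330589
converged: |Δa| < 1e-12 after 5 iterations
sag = a·(cosh(S/(2a)) − 1) = 87.330589·(cosh(1.031036) − 1) = 50.678249
T_max/T_min = cosh(S/(2a)) = 1.580304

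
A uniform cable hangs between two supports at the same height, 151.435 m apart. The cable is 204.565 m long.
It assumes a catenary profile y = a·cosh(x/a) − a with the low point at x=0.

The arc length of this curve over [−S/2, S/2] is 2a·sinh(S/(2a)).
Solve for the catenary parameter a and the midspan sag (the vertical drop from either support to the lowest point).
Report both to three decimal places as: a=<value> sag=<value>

seed: a₀ = √(S³/(24(L−S))) = √(151.435³/(24·53.130)) = 52.187184
iter 1: u=1.450883  f(a)=+5.881e+00  f'(a)=-2.498e+00  a ← 52.187184 − (+5.881e+00/-2.498e+00) = 54.541113
iter 2: u=1.388265  f(a)=+4.213e-01  f'(a)=-2.152e+00  a ← 54.541113 − (+4.213e-01/-2.152e+00) = 54.736877
iter 3: u=1.383300  f(a)=+2.531e-03  f'(a)=-2.126e+00  a ← 54.736877 − (+2.531e-03/-2.126e+00) = 54.738068
iter 4: u=1.383270  f(a)=+9.256e-08  f'(a)=-2.126e+00  a ← 54.738068 − (+9.256e-08/-2.126e+00) = 54.738068
iter 5: u=1.383270  f(a)=-2.842e-14  f'(a)=-2.126e+00  a ← 54.738068 − (-2.842e-14/-2.126e+00) = 54.738068
converged: |Δa| < 1e-12 after 5 iterations
sag = a·(cosh(S/(2a)) − 1) = 54.738068·(cosh(1.383270) − 1) = 61.270406
T_max/T_min = cosh(S/(2a)) = 2.119338

a=54.738 sag=61.270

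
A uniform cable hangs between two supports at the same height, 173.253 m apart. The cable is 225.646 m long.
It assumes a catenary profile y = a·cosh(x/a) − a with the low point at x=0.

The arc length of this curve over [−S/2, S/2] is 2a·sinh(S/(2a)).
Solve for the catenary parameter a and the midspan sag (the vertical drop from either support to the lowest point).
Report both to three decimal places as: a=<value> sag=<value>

a=67.045 sag=64.195

seed: a₀ = √(S³/(24(L−S))) = √(173.253³/(24·52.393)) = 64.310056
iter 1: u=1.347013  f(a)=+4.964e+00  f'(a)=-1.945e+00  a ← 64.310056 − (+4.964e+00/-1.945e+00) = 66.862348
iter 2: u=1.295595  f(a)=+3.108e-01  f'(a)=-1.708e+00  a ← 66.862348 − (+3.108e-01/-1.708e+00) = 67.044290
iter 3: u=1.292079  f(a)=+1.398e-03  f'(a)=-1.693e+00  a ← 67.044290 − (+1.398e-03/-1.693e+00) = 67.045116
iter 4: u=1.292063  f(a)=+2.860e-08  f'(a)=-1.693e+00  a ← 67.045116 − (+2.860e-08/-1.693e+00) = 67.045116
iter 5: u=1.292063  f(a)=-5.684e-14  f'(a)=-1.693e+00  a ← 67.045116 − (-5.684e-14/-1.693e+00) = 67.045116
converged: |Δa| < 1e-12 after 5 iterations
sag = a·(cosh(S/(2a)) − 1) = 67.045116·(cosh(1.292063) − 1) = 64.195415
T_max/T_min = cosh(S/(2a)) = 1.957496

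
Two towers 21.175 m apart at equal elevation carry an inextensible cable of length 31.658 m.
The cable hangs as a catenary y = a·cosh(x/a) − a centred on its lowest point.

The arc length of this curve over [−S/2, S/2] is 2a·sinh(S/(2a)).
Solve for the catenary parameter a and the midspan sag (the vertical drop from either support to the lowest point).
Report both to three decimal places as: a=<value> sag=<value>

seed: a₀ = √(S³/(24(L−S))) = √(21.175³/(24·10.483)) = 6.143088
iter 1: u=1.723482  f(a)=+1.672e+00  f'(a)=-4.540e+00  a ← 6.143088 − (+1.672e+00/-4.540e+00) = 6.511274
iter 2: u=1.626026  f(a)=+1.621e-01  f'(a)=-3.699e+00  a ← 6.511274 − (+1.621e-01/-3.699e+00) = 6.555092
iter 3: u=1.615156  f(a)=+1.885e-03  f'(a)=-3.613e+00  a ← 6.555092 − (+1.885e-03/-3.613e+00) = 6.555614
iter 4: u=1.615028  f(a)=+2.615e-07  f'(a)=-3.612e+00  a ← 6.555614 − (+2.615e-07/-3.612e+00) = 6.555614
iter 5: u=1.615028  f(a)=+3.553e-15  f'(a)=-3.612e+00  a ← 6.555614 − (+3.553e-15/-3.612e+00) = 6.555614
converged: |Δa| < 1e-12 after 5 iterations
sag = a·(cosh(S/(2a)) − 1) = 6.555614·(cosh(1.615028) − 1) = 10.577200
T_max/T_min = cosh(S/(2a)) = 2.613457

a=6.556 sag=10.577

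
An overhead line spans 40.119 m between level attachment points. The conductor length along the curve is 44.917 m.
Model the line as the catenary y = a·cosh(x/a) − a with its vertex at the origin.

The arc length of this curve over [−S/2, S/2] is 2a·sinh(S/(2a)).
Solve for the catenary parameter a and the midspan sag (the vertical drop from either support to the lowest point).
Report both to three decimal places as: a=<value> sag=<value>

seed: a₀ = √(S³/(24(L−S))) = √(40.119³/(24·4.798)) = 23.680420
iter 1: u=0.847092  f(a)=+1.751e-01  f'(a)=-4.351e-01  a ← 23.680420 − (+1.751e-01/-4.351e-01) = 24.082925
iter 2: u=0.832935  f(a)=+4.565e-03  f'(a)=-4.126e-01  a ← 24.082925 − (+4.565e-03/-4.126e-01) = 24.093986
iter 3: u=0.832552  f(a)=+3.285e-06  f'(a)=-4.121e-01  a ← 24.093986 − (+3.285e-06/-4.121e-01) = 24.093994
iter 4: u=0.832552  f(a)=+1.705e-12  f'(a)=-4.121e-01  a ← 24.093994 − (+1.705e-12/-4.121e-01) = 24.093994
converged: |Δa| < 1e-12 after 4 iterations
sag = a·(cosh(S/(2a)) − 1) = 24.093994·(cosh(0.832552) − 1) = 8.843899
T_max/T_min = cosh(S/(2a)) = 1.367058

a=24.094 sag=8.844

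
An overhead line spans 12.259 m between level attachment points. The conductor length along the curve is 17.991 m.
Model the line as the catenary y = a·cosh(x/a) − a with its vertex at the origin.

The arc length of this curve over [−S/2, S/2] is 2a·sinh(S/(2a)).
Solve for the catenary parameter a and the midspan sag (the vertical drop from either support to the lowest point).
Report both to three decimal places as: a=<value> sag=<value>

a=3.893 sag=5.909

seed: a₀ = √(S³/(24(L−S))) = √(12.259³/(24·5.732)) = 3.659518
iter 1: u=1.674947  f(a)=+8.599e-01  f'(a)=-4.104e+00  a ← 3.659518 − (+8.599e-01/-4.104e+00) = 3.869030
iter 2: u=1.584247  f(a)=+7.937e-02  f'(a)=-3.379e+00  a ← 3.869030 − (+7.937e-02/-3.379e+00) = 3.892523
iter 3: u=1.574686  f(a)=+8.282e-04  f'(a)=-3.308e+00  a ← 3.892523 − (+8.282e-04/-3.308e+00) = 3.892773
iter 4: u=1.574584  f(a)=+9.224e-08  f'(a)=-3.308e+00  a ← 3.892773 − (+9.224e-08/-3.308e+00) = 3.892773
iter 5: u=1.574584  f(a)=+0.000e+00  f'(a)=-3.308e+00  a ← 3.892773 − (+0.000e+00/-3.308e+00) = 3.892773
converged: |Δa| < 1e-12 after 5 iterations
sag = a·(cosh(S/(2a)) − 1) = 3.892773·(cosh(1.574584) − 1) = 5.908895
T_max/T_min = cosh(S/(2a)) = 2.517914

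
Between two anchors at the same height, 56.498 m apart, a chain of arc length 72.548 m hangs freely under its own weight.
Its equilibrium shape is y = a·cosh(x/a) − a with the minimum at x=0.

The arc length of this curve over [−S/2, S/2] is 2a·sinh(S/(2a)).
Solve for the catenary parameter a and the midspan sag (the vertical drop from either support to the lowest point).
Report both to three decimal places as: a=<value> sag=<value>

a=22.505 sag=20.183

seed: a₀ = √(S³/(24(L−S))) = √(56.498³/(24·16.050)) = 21.637470
iter 1: u=1.305559  f(a)=+1.425e+00  f'(a)=-1.752e+00  a ← 21.637470 − (+1.425e+00/-1.752e+00) = 22.450516
iter 2: u=1.258278  f(a)=+8.424e-02  f'(a)=-1.551e+00  a ← 22.450516 − (+8.424e-02/-1.551e+00) = 22.504841
iter 3: u=1.255241  f(a)=+3.355e-04  f'(a)=-1.538e+00  a ← 22.504841 − (+3.355e-04/-1.538e+00) = 22.505059
iter 4: u=1.255229  f(a)=+5.366e-09  f'(a)=-1.538e+00  a ← 22.505059 − (+5.366e-09/-1.538e+00) = 22.505059
iter 5: u=1.255229  f(a)=+1.421e-14  f'(a)=-1.538e+00  a ← 22.505059 − (+1.421e-14/-1.538e+00) = 22.505059
converged: |Δa| < 1e-12 after 5 iterations
sag = a·(cosh(S/(2a)) − 1) = 22.505059·(cosh(1.255229) − 1) = 20.183122
T_max/T_min = cosh(S/(2a)) = 1.896826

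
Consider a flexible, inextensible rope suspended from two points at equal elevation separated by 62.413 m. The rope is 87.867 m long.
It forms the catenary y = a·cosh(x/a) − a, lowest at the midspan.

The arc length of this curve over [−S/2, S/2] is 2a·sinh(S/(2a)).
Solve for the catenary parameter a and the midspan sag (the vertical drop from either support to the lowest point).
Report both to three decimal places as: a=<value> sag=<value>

a=21.071 sag=27.654

seed: a₀ = √(S³/(24(L−S))) = √(62.413³/(24·25.454)) = 19.949359
iter 1: u=1.564286  f(a)=+3.302e+00  f'(a)=-3.233e+00  a ← 19.949359 − (+3.302e+00/-3.233e+00) = 20.970581
iter 2: u=1.488108  f(a)=+2.705e-01  f'(a)=-2.724e+00  a ← 20.970581 − (+2.705e-01/-2.724e+00) = 21.069899
iter 3: u=1.481094  f(a)=+2.173e-03  f'(a)=-2.680e+00  a ← 21.069899 − (+2.173e-03/-2.680e+00) = 21.070710
iter 4: u=1.481037  f(a)=+1.427e-07  f'(a)=-2.680e+00  a ← 21.070710 − (+1.427e-07/-2.680e+00) = 21.070710
iter 5: u=1.481037  f(a)=+2.842e-14  f'(a)=-2.680e+00  a ← 21.070710 − (+2.842e-14/-2.680e+00) = 21.070710
converged: |Δa| < 1e-12 after 5 iterations
sag = a·(cosh(S/(2a)) − 1) = 21.070710·(cosh(1.481037) − 1) = 27.654307
T_max/T_min = cosh(S/(2a)) = 2.312453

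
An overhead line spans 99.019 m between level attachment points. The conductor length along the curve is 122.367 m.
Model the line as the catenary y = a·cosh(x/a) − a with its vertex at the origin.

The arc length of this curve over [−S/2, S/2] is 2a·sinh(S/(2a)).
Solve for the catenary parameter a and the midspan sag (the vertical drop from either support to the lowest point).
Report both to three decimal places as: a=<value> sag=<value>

a=43.023 sag=31.773

seed: a₀ = √(S³/(24(L−S))) = √(99.019³/(24·23.348)) = 41.624338
iter 1: u=1.189436  f(a)=+1.708e+00  f'(a)=-1.289e+00  a ← 41.624338 − (+1.708e+00/-1.289e+00) = 42.949868
iter 2: u=1.152728  f(a)=+8.500e-02  f'(a)=-1.163e+00  a ← 42.949868 − (+8.500e-02/-1.163e+00) = 43.022926
iter 3: u=1.150770  f(a)=+2.348e-04  f'(a)=-1.157e+00  a ← 43.022926 − (+2.348e-04/-1.157e+00) = 43.023129
iter 4: u=1.150765  f(a)=+1.803e-09  f'(a)=-1.157e+00  a ← 43.023129 − (+1.803e-09/-1.157e+00) = 43.023129
iter 5: u=1.150765  f(a)=-1.421e-14  f'(a)=-1.157e+00  a ← 43.023129 − (-1.421e-14/-1.157e+00) = 43.023129
converged: |Δa| < 1e-12 after 5 iterations
sag = a·(cosh(S/(2a)) − 1) = 43.023129·(cosh(1.150765) − 1) = 31.772662
T_max/T_min = cosh(S/(2a)) = 1.738502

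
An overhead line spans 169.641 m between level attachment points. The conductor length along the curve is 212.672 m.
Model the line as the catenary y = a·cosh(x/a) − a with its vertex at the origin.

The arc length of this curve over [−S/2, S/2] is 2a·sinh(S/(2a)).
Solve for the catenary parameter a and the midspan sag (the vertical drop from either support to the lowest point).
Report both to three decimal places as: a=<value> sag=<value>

seed: a₀ = √(S³/(24(L−S))) = √(169.641³/(24·43.031)) = 68.754305
iter 1: u=1.233675  f(a)=+3.396e+00  f'(a)=-1.453e+00  a ← 68.754305 − (+3.396e+00/-1.453e+00) = 71.091550
iter 2: u=1.193116  f(a)=+1.808e-01  f'(a)=-1.302e+00  a ← 71.091550 − (+1.808e-01/-1.302e+00) = 71.230457
iter 3: u=1.190790  f(a)=+5.767e-04  f'(a)=-1.294e+00  a ← 71.230457 − (+5.767e-04/-1.294e+00) = 71.230902
iter 4: u=1.190782  f(a)=+5.907e-09  f'(a)=-1.294e+00  a ← 71.230902 − (+5.907e-09/-1.294e+00) = 71.230902
iter 5: u=1.190782  f(a)=+0.000e+00  f'(a)=-1.294e+00  a ← 71.230902 − (+0.000e+00/-1.294e+00) = 71.230902
converged: |Δa| < 1e-12 after 5 iterations
sag = a·(cosh(S/(2a)) − 1) = 71.230902·(cosh(1.190782) − 1) = 56.758106
T_max/T_min = cosh(S/(2a)) = 1.796819

a=71.231 sag=56.758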